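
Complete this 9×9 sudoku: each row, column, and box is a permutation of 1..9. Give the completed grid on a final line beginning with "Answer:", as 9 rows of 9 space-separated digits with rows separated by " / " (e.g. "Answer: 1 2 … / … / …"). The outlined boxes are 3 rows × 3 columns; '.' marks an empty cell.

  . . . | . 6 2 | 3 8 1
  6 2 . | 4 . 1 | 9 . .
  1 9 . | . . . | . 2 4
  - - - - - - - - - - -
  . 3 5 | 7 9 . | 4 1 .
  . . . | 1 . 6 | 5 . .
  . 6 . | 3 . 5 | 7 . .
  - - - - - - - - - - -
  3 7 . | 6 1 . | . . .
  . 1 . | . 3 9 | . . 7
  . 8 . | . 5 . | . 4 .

Step 1. [r4c6∈{8}] nothing but 8 survives at r4c6, so r4c6=8.
Step 2. [r4c1∈{2}] only 2 remains possible at r4c1 ⇒ r4c1=2.
Step 3. [r6c8∈{9}] r6c8's peers cover all but 9. So r6c8=9.
Step 4. [r5c2∈{4}] r5c2's peers cover all but 4, so r5c2=4.
Step 5. [r8c8∈{5,6}] r8c8 is the only open cell in col 8 admitting 6, so r8c8=6.
Step 6. [r9c4∈{2}] nothing but 2 survives at r9c4, so r9c4=2.
Step 7. [r9c1∈{9}] r9c1 has the single candidate 9 ⇒ r9c1=9.
Step 8. [r6c1∈{8}] nothing but 8 survives at r6c1. So r6c1=8.
Step 9. [r2c3∈{3,7,8}] 3 has one home in row 2: r2c3 ⇒ r2c3=3.
Step 10. [r5c9∈{2,3,8}] in row 5, 8 fits only at r5c9 ⇒ r5c9=8.
Step 11. [r3c3∈{7,8}] in col 3, 8 fits only at r3c3, so r3c3=8.
Step 12. [r2c9∈{5}] r2c9 has the single candidate 5. So r2c9=5.
Step 13. [r5c1∈{7}] nothing but 7 survives at r5c1 ⇒ r5c1=7.
Step 14. [r1c2∈{5}] nothing but 5 survives at r1c2 ⇒ r1c2=5.
Step 15. [r7c7∈{2,8}] row 7 places 8 nowhere but r7c7, so r7c7=8.
Step 16. [r1c1∈{4}] r1c1 is down to just 4, so r1c1=4.
Step 17. [r6c9∈{2}] r6c9's peers cover all but 2, so r6c9=2.
Step 18. [r3c5∈{7}] r3c5 is down to just 7 ⇒ r3c5=7.
Step 19. [r8c3∈{2,4}] r8c3 is the only open cell in row 8 admitting 4, so r8c3=4.
Step 20. [r1c3∈{7}] r1c3's peers cover all but 7, so r1c3=7.
Step 21. [r5c5∈{2}] r5c5 has the single candidate 2. So r5c5=2.
Step 22. [r6c3∈{1}] nothing but 1 survives at r6c3 ⇒ r6c3=1.
Step 23. [r2c8∈{7}] r2c8's peers cover all but 7 ⇒ r2c8=7.
Step 24. [r9c7∈{1}] only 1 remains possible at r9c7. So r9c7=1.
Step 25. [r4c9∈{6}] only 6 remains possible at r4c9, so r4c9=6.
Step 26. [r2c5∈{8}] r2c5 has the single candidate 8, so r2c5=8.
Step 27. [r3c7∈{6}] nothing but 6 survives at r3c7. So r3c7=6.
Step 28. [r9c3∈{6}] r9c3's peers cover all but 6. So r9c3=6.
Step 29. [r9c6∈{7}] r9c6's peers cover all but 7 ⇒ r9c6=7.
Step 30. [r7c8∈{5}] r7c8's peers cover all but 5 ⇒ r7c8=5.
Step 31. [r7c9∈{9}] only 9 remains possible at r7c9 ⇒ r7c9=9.
Step 32. [r7c6∈{4}] nothing but 4 survives at r7c6. So r7c6=4.
Step 33. [r5c3∈{9}] only 9 remains possible at r5c3. So r5c3=9.
Step 34. [r1c4∈{9}] r1c4 is down to just 9. So r1c4=9.
Step 35. [r8c1∈{5}] only 5 remains possible at r8c1 ⇒ r8c1=5.
Step 36. [r9c9∈{3}] r9c9's peers cover all but 3. So r9c9=3.
Step 37. [r3c4∈{5}] only 5 remains possible at r3c4. So r3c4=5.
Step 38. [r6c5∈{4}] r6c5's peers cover all but 4. So r6c5=4.
Step 39. [r3c6∈{3}] r3c6 is down to just 3 ⇒ r3c6=3.
Step 40. [r5c8∈{3}] nothing but 3 survives at r5c8, so r5c8=3.
Step 41. [r8c7∈{2}] r8c7 has the single candidate 2 ⇒ r8c7=2.
Step 42. [r7c3∈{2}] r7c3's peers cover all but 2. So r7c3=2.
Step 43. [r8c4∈{8}] r8c4's peers cover all but 8. So r8c4=8.

Answer: 4 5 7 9 6 2 3 8 1 / 6 2 3 4 8 1 9 7 5 / 1 9 8 5 7 3 6 2 4 / 2 3 5 7 9 8 4 1 6 / 7 4 9 1 2 6 5 3 8 / 8 6 1 3 4 5 7 9 2 / 3 7 2 6 1 4 8 5 9 / 5 1 4 8 3 9 2 6 7 / 9 8 6 2 5 7 1 4 3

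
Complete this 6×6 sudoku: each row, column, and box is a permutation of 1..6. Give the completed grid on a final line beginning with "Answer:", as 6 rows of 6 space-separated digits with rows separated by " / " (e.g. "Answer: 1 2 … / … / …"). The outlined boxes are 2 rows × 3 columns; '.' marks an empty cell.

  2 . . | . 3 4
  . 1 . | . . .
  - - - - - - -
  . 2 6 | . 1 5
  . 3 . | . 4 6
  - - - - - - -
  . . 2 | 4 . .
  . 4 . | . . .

Step 1. [r1c3∈{5}] r1c3's peers cover all but 5 ⇒ r1c3=5.
Step 2. [r5c2∈{5,6}] in col 2, 5 fits only at r5c2, so r5c2=5.
Step 3. [r5c5∈{6}] r5c5 has the single candidate 6 ⇒ r5c5=6.
Step 4. [r2c6∈{2}] r2c6 is down to just 2. So r2c6=2.
Step 5. [r6c1∈{1,3,6}] across row 6, 6 lands solely at r6c1, so r6c1=6.
Step 6. [r2c3∈{3,4}] in col 3, 4 fits only at r2c3. So r2c3=4.
Step 7. [r6c3∈{1,3}] r6c3 is the only open cell in col 3 admitting 3, so r6c3=3.
Step 8. [r6c5∈{2,5}] col 5 places 2 nowhere but r6c5, so r6c5=2.
Step 9. [r6c6∈{1}] nothing but 1 survives at r6c6 ⇒ r6c6=1.
Step 10. [r2c4∈{5,6}] across row 2, 6 lands solely at r2c4. So r2c4=6.
Step 11. [r4c1∈{1,5}] row 4 places 5 nowhere but r4c1 ⇒ r4c1=5.
Step 12. [r3c1∈{4}] r3c1's peers cover all but 4. So r3c1=4.
Step 13. [r2c1∈{3}] r2c1 has the single candidate 3, so r2c1=3.
Step 14. [r1c4∈{1}] nothing but 1 survives at r1c4 ⇒ r1c4=1.
Step 15. [r2c5∈{5}] r2c5's peers cover all but 5. So r2c5=5.
Step 16. [r4c3∈{1}] r4c3 has the single candidate 1, so r4c3=1.
Step 17. [r3c4∈{3}] r3c4 is down to just 3, so r3c4=3.
Step 18. [r4c4∈{2}] nothing but 2 survives at r4c4 ⇒ r4c4=2.
Step 19. [r1c2∈{6}] r1c2 has the single candidate 6, so r1c2=6.
Step 20. [r6c4∈{5}] r6c4 is down to just 5, so r6c4=5.
Step 21. [r5c6∈{3}] r5c6 has the single candidate 3. So r5c6=3.
Step 22. [r5c1∈{1}] nothing but 1 survives at r5c1 ⇒ r5c1=1.

Answer: 2 6 5 1 3 4 / 3 1 4 6 5 2 / 4 2 6 3 1 5 / 5 3 1 2 4 6 / 1 5 2 4 6 3 / 6 4 3 5 2 1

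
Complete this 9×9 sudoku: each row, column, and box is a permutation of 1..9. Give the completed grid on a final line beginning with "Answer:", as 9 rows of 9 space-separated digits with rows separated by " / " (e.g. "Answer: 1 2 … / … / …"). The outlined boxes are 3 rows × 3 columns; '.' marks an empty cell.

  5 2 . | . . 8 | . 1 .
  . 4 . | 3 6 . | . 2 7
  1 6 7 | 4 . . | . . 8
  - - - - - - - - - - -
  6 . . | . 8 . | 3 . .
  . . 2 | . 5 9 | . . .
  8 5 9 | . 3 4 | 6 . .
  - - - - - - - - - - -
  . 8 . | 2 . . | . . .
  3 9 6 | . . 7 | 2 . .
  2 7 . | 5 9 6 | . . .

Step 1. [r7c1∈{4}] r7c1 is down to just 4 ⇒ r7c1=4.
Step 2. [r7c5∈{1}] r7c5 is down to just 1. So r7c5=1.
Step 3. [r8c9∈{1,4,5}] r8c9 is the only open cell in row 8 admitting 1 ⇒ r8c9=1.
Step 4. [r8c8∈{4,5,8}] in row 8, 5 fits only at r8c8 ⇒ r8c8=5.
Step 5. [r5c9∈{4}] only 4 remains possible at r5c9, so r5c9=4.
Step 6. [r6c8∈{7}] nothing but 7 survives at r6c8, so r6c8=7.
Step 7. [r9c9∈{3}] r9c9's peers cover all but 3 ⇒ r9c9=3.
Step 8. [r4c2∈{1}] r4c2 is down to just 1, so r4c2=1.
Step 9. [r1c4∈{7,9}] 9 has one home in col 4: r1c4 ⇒ r1c4=9.
Step 10. [r4c8∈{9}] r4c8 is down to just 9 ⇒ r4c8=9.
Step 11. [r3c7∈{5,9}] in row 3, 9 fits only at r3c7 ⇒ r3c7=9.
Step 12. [r9c8∈{4,8}] across col 8, 4 lands solely at r9c8, so r9c8=4.
Step 13. [r4c6∈{2}] r4c6's peers cover all but 2. So r4c6=2.
Step 14. [r5c7∈{1,8}] 1 has one home in col 7: r5c7 ⇒ r5c7=1.
Step 15. [r7c9∈{6,9}] row 7 places 9 nowhere but r7c9. So r7c9=9.
Step 16. [r5c1∈{7}] r5c1 has the single candidate 7, so r5c1=7.
Step 17. [r2c6∈{1,5}] 1 has one home in row 2: r2c6 ⇒ r2c6=1.
Step 18. [r7c6∈{3}] r7c6 is down to just 3 ⇒ r7c6=3.
Step 19. [r7c3∈{5}] r7c3 has the single candidate 5 ⇒ r7c3=5.
Step 20. [r4c3∈{4}] r4c3 is down to just 4 ⇒ r4c3=4.
Step 21. [r1c7∈{4}] r1c7 has the single candidate 4, so r1c7=4.
Step 22. [r7c7∈{7}] nothing but 7 survives at r7c7 ⇒ r7c7=7.
Step 23. [r1c3∈{3}] nothing but 3 survives at r1c3. So r1c3=3.
Step 24. [r6c4∈{1}] nothing but 1 survives at r6c4. So r6c4=1.
Step 25. [r3c6∈{5}] r3c6 is down to just 5, so r3c6=5.
Step 26. [r9c7∈{8}] r9c7's peers cover all but 8 ⇒ r9c7=8.
Step 27. [r5c2∈{3}] r5c2 has the single candidate 3 ⇒ r5c2=3.
Step 28. [r4c4∈{7}] r4c4's peers cover all but 7, so r4c4=7.
Step 29. [r6c9∈{2}] r6c9 is down to just 2. So r6c9=2.
Step 30. [r3c8∈{3}] r3c8 has the single candidate 3 ⇒ r3c8=3.
Step 31. [r9c3∈{1}] r9c3 is down to just 1 ⇒ r9c3=1.
Step 32. [r8c4∈{8}] r8c4 is down to just 8 ⇒ r8c4=8.
Step 33. [r2c7∈{5}] nothing but 5 survives at r2c7. So r2c7=5.
Step 34. [r5c8∈{8}] only 8 remains possible at r5c8. So r5c8=8.
Step 35. [r4c9∈{5}] r4c9 is down to just 5. So r4c9=5.
Step 36. [r1c9∈{6}] only 6 remains possible at r1c9, so r1c9=6.
Step 37. [r1c5∈{7}] only 7 remains possible at r1c5, so r1c5=7.
Step 38. [r2c1∈{9}] only 9 remains possible at r2c1. So r2c1=9.
Step 39. [r5c4∈{6}] nothing but 6 survives at r5c4. So r5c4=6.
Step 40. [r3c5∈{2}] only 2 remains possible at r3c5. So r3c5=2.
Step 41. [r8c5∈{4}] nothing but 4 survives at r8c5, so r8c5=4.
Step 42. [r7c8∈{6}] r7c8's peers cover all but 6 ⇒ r7c8=6.
Step 43. [r2c3∈{8}] r2c3's peers cover all but 8 ⇒ r2c3=8.

Answer: 5 2 3 9 7 8 4 1 6 / 9 4 8 3 6 1 5 2 7 / 1 6 7 4 2 5 9 3 8 / 6 1 4 7 8 2 3 9 5 / 7 3 2 6 5 9 1 8 4 / 8 5 9 1 3 4 6 7 2 / 4 8 5 2 1 3 7 6 9 / 3 9 6 8 4 7 2 5 1 / 2 7 1 5 9 6 8 4 3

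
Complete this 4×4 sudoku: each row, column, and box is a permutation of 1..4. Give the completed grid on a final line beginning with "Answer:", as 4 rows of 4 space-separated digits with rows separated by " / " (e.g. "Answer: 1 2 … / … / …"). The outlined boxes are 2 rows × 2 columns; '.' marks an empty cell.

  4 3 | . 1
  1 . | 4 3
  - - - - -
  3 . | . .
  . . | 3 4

Step 1. [r4c1∈{2}] r4c1 has the single candidate 2 ⇒ r4c1=2.
Step 2. [r3c3∈{1,2}] in col 3, 1 fits only at r3c3, so r3c3=1.
Step 3. [r3c2∈{4}] nothing but 4 survives at r3c2 ⇒ r3c2=4.
Step 4. [r1c3∈{2}] only 2 remains possible at r1c3 ⇒ r1c3=2.
Step 5. [r3c4∈{2}] only 2 remains possible at r3c4. So r3c4=2.
Step 6. [r4c2∈{1}] nothing but 1 survives at r4c2 ⇒ r4c2=1.
Step 7. [r2c2∈{2}] nothing but 2 survives at r2c2, so r2c2=2.

Answer: 4 3 2 1 / 1 2 4 3 / 3 4 1 2 / 2 1 3 4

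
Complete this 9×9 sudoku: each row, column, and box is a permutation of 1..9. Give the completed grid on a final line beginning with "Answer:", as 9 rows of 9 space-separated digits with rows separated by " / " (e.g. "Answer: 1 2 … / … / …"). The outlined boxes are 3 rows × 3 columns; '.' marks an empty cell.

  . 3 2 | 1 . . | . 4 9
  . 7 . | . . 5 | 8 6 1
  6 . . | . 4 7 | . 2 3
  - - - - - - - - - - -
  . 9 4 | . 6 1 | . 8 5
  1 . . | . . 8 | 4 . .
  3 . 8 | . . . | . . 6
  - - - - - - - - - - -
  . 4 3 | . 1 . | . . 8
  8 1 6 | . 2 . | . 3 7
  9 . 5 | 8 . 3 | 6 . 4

Step 1. [r3c4∈{9}] nothing but 9 survives at r3c4. So r3c4=9.
Step 2. [r6c6∈{2,4,9}] 2 has one home in col 6: r6c6. So r6c6=2.
Step 3. [r6c2∈{5}] r6c2's peers cover all but 5. So r6c2=5.
Step 4. [r7c7∈{2,5,9}] 2 has one home in box 9: r7c7. So r7c7=2.
Step 5. [r5c3∈{7}] only 7 remains possible at r5c3 ⇒ r5c3=7.
Step 6. [r6c8∈{1,7,9}] across col 8, 7 lands solely at r6c8, so r6c8=7.
Step 7. [r5c8∈{9}] nothing but 9 survives at r5c8 ⇒ r5c8=9.
Step 8. [r7c4∈{5,6,7}] in col 4, 6 fits only at r7c4 ⇒ r7c4=6.
Step 9. [r8c4∈{4,5}] r8c4 is the only open cell in box 8 admitting 5, so r8c4=5.
Step 10. [r5c4∈{3}] r5c4's peers cover all but 3 ⇒ r5c4=3.
Step 11. [r5c9∈{2}] r5c9's peers cover all but 2 ⇒ r5c9=2.
Step 12. [r8c6∈{4,9}] 4 has one home in row 8: r8c6, so r8c6=4.
Step 13. [r1c1∈{5}] r1c1's peers cover all but 5. So r1c1=5.
Step 14. [r3c3∈{1}] r3c3 has the single candidate 1, so r3c3=1.
Step 15. [r7c6∈{9}] r7c6 is down to just 9 ⇒ r7c6=9.
Step 16. [r3c2∈{8}] r3c2's peers cover all but 8 ⇒ r3c2=8.
Step 17. [r9c5∈{7}] r9c5 is down to just 7, so r9c5=7.
Step 18. [r3c7∈{5}] only 5 remains possible at r3c7, so r3c7=5.
Step 19. [r5c2∈{6}] r5c2 is down to just 6, so r5c2=6.
Step 20. [r6c7∈{1}] r6c7's peers cover all but 1 ⇒ r6c7=1.
Step 21. [r4c1∈{2}] nothing but 2 survives at r4c1, so r4c1=2.
Step 22. [r7c8∈{5}] r7c8 has the single candidate 5 ⇒ r7c8=5.
Step 23. [r6c5∈{9}] r6c5's peers cover all but 9 ⇒ r6c5=9.
Step 24. [r1c5∈{8}] nothing but 8 survives at r1c5, so r1c5=8.
Step 25. [r7c1∈{7}] r7c1 is down to just 7 ⇒ r7c1=7.
Step 26. [r9c8∈{1}] r9c8 has the single candidate 1, so r9c8=1.
Step 27. [r2c3∈{9}] nothing but 9 survives at r2c3 ⇒ r2c3=9.
Step 28. [r4c4∈{7}] r4c4's peers cover all but 7. So r4c4=7.
Step 29. [r1c6∈{6}] r1c6 has the single candidate 6. So r1c6=6.
Step 30. [r9c2∈{2}] r9c2's peers cover all but 2. So r9c2=2.
Step 31. [r1c7∈{7}] r1c7's peers cover all but 7 ⇒ r1c7=7.
Step 32. [r2c1∈{4}] r2c1 has the single candidate 4 ⇒ r2c1=4.
Step 33. [r2c4∈{2}] nothing but 2 survives at r2c4 ⇒ r2c4=2.
Step 34. [r2c5∈{3}] r2c5 is down to just 3, so r2c5=3.
Step 35. [r8c7∈{9}] r8c7 is down to just 9 ⇒ r8c7=9.
Step 36. [r4c7∈{3}] r4c7 has the single candidate 3, so r4c7=3.
Step 37. [r5c5∈{5}] r5c5 is down to just 5 ⇒ r5c5=5.
Step 38. [r6c4∈{4}] r6c4's peers cover all but 4 ⇒ r6c4=4.

Answer: 5 3 2 1 8 6 7 4 9 / 4 7 9 2 3 5 8 6 1 / 6 8 1 9 4 7 5 2 3 / 2 9 4 7 6 1 3 8 5 / 1 6 7 3 5 8 4 9 2 / 3 5 8 4 9 2 1 7 6 / 7 4 3 6 1 9 2 5 8 / 8 1 6 5 2 4 9 3 7 / 9 2 5 8 7 3 6 1 4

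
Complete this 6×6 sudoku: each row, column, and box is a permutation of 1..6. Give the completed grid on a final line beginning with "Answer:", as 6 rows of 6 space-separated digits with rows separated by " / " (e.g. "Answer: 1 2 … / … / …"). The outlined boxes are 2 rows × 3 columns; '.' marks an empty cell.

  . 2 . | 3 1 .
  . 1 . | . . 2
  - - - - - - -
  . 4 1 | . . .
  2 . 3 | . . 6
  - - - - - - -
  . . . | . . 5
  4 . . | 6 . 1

Step 1. [r2c5∈{4,5,6}] col 5 places 6 nowhere but r2c5, so r2c5=6.
Step 2. [r2c4∈{4,5}] across box 2, 5 lands solely at r2c4 ⇒ r2c4=5.
Step 3. [r4c2∈{5}] r4c2 has the single candidate 5. So r4c2=5.
Step 4. [r6c2∈{3}] only 3 remains possible at r6c2, so r6c2=3.
Step 5. [r6c5∈{2}] r6c5's peers cover all but 2, so r6c5=2.
Step 6. [r5c2∈{6}] r5c2's peers cover all but 6. So r5c2=6.
Step 7. [r1c3∈{4,5,6}] r1c3 is the only open cell in col 3 admitting 6, so r1c3=6.
Step 8. [r5c4∈{4}] r5c4 is down to just 4. So r5c4=4.
Step 9. [r5c5∈{3}] only 3 remains possible at r5c5. So r5c5=3.
Step 10. [r3c4∈{2}] r3c4's peers cover all but 2, so r3c4=2.
Step 11. [r1c1∈{5}] nothing but 5 survives at r1c1. So r1c1=5.
Step 12. [r4c4∈{1}] r4c4's peers cover all but 1 ⇒ r4c4=1.
Step 13. [r3c5∈{5}] r3c5 has the single candidate 5 ⇒ r3c5=5.
Step 14. [r5c3∈{2}] r5c3's peers cover all but 2 ⇒ r5c3=2.
Step 15. [r1c6∈{4}] r1c6's peers cover all but 4 ⇒ r1c6=4.
Step 16. [r2c3∈{4}] only 4 remains possible at r2c3. So r2c3=4.
Step 17. [r3c1∈{6}] only 6 remains possible at r3c1, so r3c1=6.
Step 18. [r4c5∈{4}] r4c5 is down to just 4. So r4c5=4.
Step 19. [r5c1∈{1}] only 1 remains possible at r5c1. So r5c1=1.
Step 20. [r6c3∈{5}] r6c3 has the single candidate 5 ⇒ r6c3=5.
Step 21. [r3c6∈{3}] nothing but 3 survives at r3c6, so r3c6=3.
Step 22. [r2c1∈{3}] r2c1 has the single candidate 3 ⇒ r2c1=3.

Answer: 5 2 6 3 1 4 / 3 1 4 5 6 2 / 6 4 1 2 5 3 / 2 5 3 1 4 6 / 1 6 2 4 3 5 / 4 3 5 6 2 1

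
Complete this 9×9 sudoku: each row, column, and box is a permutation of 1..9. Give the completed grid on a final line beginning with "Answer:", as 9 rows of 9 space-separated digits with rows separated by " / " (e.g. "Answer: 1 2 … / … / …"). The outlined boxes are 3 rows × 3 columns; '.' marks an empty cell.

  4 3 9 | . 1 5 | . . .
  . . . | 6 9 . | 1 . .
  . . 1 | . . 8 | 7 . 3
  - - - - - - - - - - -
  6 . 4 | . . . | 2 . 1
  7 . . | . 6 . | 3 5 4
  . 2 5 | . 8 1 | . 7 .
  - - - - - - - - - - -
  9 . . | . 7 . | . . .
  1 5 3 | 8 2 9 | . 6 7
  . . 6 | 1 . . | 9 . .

Step 1. [r4c8∈{8,9}] across box 6, 8 lands solely at r4c8, so r4c8=8.
Step 2. [r1c8∈{2}] r1c8 has the single candidate 2. So r1c8=2.
Step 3. [r2c6∈{2,3,4,7}] across row 2, 3 lands solely at r2c6, so r2c6=3.
Step 4. [r9c6∈{4}] r9c6's peers cover all but 4 ⇒ r9c6=4.
Step 5. [r7c7∈{4,5,8}] 5 has one home in col 7: r7c7 ⇒ r7c7=5.
Step 6. [r4c4∈{3,5,7,9}] r4c4 is the only open cell in col 4 admitting 5 ⇒ r4c4=5.
Step 7. [r2c3∈{2,7,8}] in col 3, 7 fits only at r2c3. So r2c3=7.
Step 8. [r2c2∈{8}] r2c2 has the single candidate 8, so r2c2=8.
Step 9. [r7c3∈{2,8}] r7c3 is the only open cell in col 3 admitting 2. So r7c3=2.
Step 10. [r3c4∈{2,4}] 2 has one home in box 2: r3c4. So r3c4=2.
Step 11. [r7c4∈{3}] r7c4's peers cover all but 3 ⇒ r7c4=3.
Step 12. [r2c8∈{4}] r2c8 is down to just 4, so r2c8=4.
Step 13. [r1c7∈{6,8}] in col 7, 8 fits only at r1c7, so r1c7=8.
Step 14. [r5c4∈{9}] r5c4's peers cover all but 9. So r5c4=9.
Step 15. [r9c1∈{8}] r9c1's peers cover all but 8. So r9c1=8.
Step 16. [r2c9∈{5}] r2c9's peers cover all but 5, so r2c9=5.
Step 17. [r1c9∈{6}] r1c9 has the single candidate 6. So r1c9=6.
Step 18. [r4c6∈{7}] r4c6's peers cover all but 7, so r4c6=7.
Step 19. [r9c9∈{2}] r9c9 has the single candidate 2. So r9c9=2.
Step 20. [r7c8∈{1}] r7c8's peers cover all but 1. So r7c8=1.
Step 21. [r1c4∈{7}] r1c4's peers cover all but 7 ⇒ r1c4=7.
Step 22. [r3c2∈{6}] r3c2 has the single candidate 6, so r3c2=6.
Step 23. [r4c2∈{9}] r4c2's peers cover all but 9, so r4c2=9.
Step 24. [r4c5∈{3}] r4c5 is down to just 3. So r4c5=3.
Step 25. [r9c2∈{7}] only 7 remains possible at r9c2, so r9c2=7.
Step 26. [r5c6∈{2}] nothing but 2 survives at r5c6 ⇒ r5c6=2.
Step 27. [r6c4∈{4}] r6c4 is down to just 4, so r6c4=4.
Step 28. [r5c2∈{1}] only 1 remains possible at r5c2 ⇒ r5c2=1.
Step 29. [r3c5∈{4}] r3c5's peers cover all but 4, so r3c5=4.
Step 30. [r7c6∈{6}] r7c6 has the single candidate 6 ⇒ r7c6=6.
Step 31. [r7c2∈{4}] r7c2's peers cover all but 4. So r7c2=4.
Step 32. [r9c5∈{5}] r9c5 is down to just 5 ⇒ r9c5=5.
Step 33. [r5c3∈{8}] only 8 remains possible at r5c3, so r5c3=8.
Step 34. [r9c8∈{3}] r9c8 is down to just 3. So r9c8=3.
Step 35. [r6c9∈{9}] r6c9's peers cover all but 9, so r6c9=9.
Step 36. [r6c7∈{6}] r6c7 is down to just 6 ⇒ r6c7=6.
Step 37. [r2c1∈{2}] only 2 remains possible at r2c1, so r2c1=2.
Step 38. [r3c8∈{9}] r3c8 has the single candidate 9, so r3c8=9.
Step 39. [r6c1∈{3}] nothing but 3 survives at r6c1, so r6c1=3.
Step 40. [r3c1∈{5}] nothing but 5 survives at r3c1 ⇒ r3c1=5.
Step 41. [r7c9∈{8}] r7c9 has the single candidate 8, so r7c9=8.
Step 42. [r8c7∈{4}] only 4 remains possible at r8c7 ⇒ r8c7=4.

Answer: 4 3 9 7 1 5 8 2 6 / 2 8 7 6 9 3 1 4 5 / 5 6 1 2 4 8 7 9 3 / 6 9 4 5 3 7 2 8 1 / 7 1 8 9 6 2 3 5 4 / 3 2 5 4 8 1 6 7 9 / 9 4 2 3 7 6 5 1 8 / 1 5 3 8 2 9 4 6 7 / 8 7 6 1 5 4 9 3 2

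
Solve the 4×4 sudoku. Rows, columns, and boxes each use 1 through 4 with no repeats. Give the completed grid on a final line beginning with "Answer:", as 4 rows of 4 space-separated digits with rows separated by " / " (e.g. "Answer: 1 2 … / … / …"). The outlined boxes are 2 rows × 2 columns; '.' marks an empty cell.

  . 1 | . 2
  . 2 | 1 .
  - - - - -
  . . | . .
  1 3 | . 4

Step 1. [r2c1∈{3,4}] r2c1 is the only open cell in row 2 admitting 4. So r2c1=4.
Step 2. [r2c4∈{3}] r2c4 is down to just 3. So r2c4=3.
Step 3. [r3c3∈{2,3}] r3c3 is the only open cell in row 3 admitting 3. So r3c3=3.
Step 4. [r3c2∈{4}] r3c2's peers cover all but 4 ⇒ r3c2=4.
Step 5. [r3c1∈{2}] r3c1 has the single candidate 2 ⇒ r3c1=2.
Step 6. [r3c4∈{1}] r3c4's peers cover all but 1, so r3c4=1.
Step 7. [r1c1∈{3}] r1c1 is down to just 3, so r1c1=3.
Step 8. [r4c3∈{2}] r4c3 is down to just 2, so r4c3=2.
Step 9. [r1c3∈{4}] only 4 remains possible at r1c3 ⇒ r1c3=4.

Answer: 3 1 4 2 / 4 2 1 3 / 2 4 3 1 / 1 3 2 4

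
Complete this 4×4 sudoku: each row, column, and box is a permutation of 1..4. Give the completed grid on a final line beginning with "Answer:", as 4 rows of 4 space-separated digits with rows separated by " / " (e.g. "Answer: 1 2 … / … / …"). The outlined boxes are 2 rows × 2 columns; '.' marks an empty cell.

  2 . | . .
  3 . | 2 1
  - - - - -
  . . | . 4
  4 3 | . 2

Step 1. [r1c2∈{1,4}] across row 1, 1 lands solely at r1c2 ⇒ r1c2=1.
Step 2. [r3c3∈{1,3}] r3c3 is the only open cell in row 3 admitting 3, so r3c3=3.
Step 3. [r2c2∈{4}] r2c2 is down to just 4, so r2c2=4.
Step 4. [r1c3∈{4}] r1c3 is down to just 4 ⇒ r1c3=4.
Step 5. [r3c2∈{2}] nothing but 2 survives at r3c2. So r3c2=2.
Step 6. [r1c4∈{3}] nothing but 3 survives at r1c4, so r1c4=3.
Step 7. [r4c3∈{1}] nothing but 1 survives at r4c3, so r4c3=1.
Step 8. [r3c1∈{1}] r3c1 has the single candidate 1, so r3c1=1.

Answer: 2 1 4 3 / 3 4 2 1 / 1 2 3 4 / 4 3 1 2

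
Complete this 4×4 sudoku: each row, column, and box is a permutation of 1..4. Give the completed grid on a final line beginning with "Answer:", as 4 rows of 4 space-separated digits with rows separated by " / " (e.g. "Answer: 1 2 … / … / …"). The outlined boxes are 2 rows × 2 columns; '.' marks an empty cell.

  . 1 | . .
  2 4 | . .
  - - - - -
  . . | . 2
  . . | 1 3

Step 1. [r1c1∈{3}] r1c1 is down to just 3. So r1c1=3.
Step 2. [r3c3∈{4}] r3c3's peers cover all but 4 ⇒ r3c3=4.
Step 3. [r3c2∈{3}] nothing but 3 survives at r3c2, so r3c2=3.
Step 4. [r2c4∈{1}] only 1 remains possible at r2c4 ⇒ r2c4=1.
Step 5. [r4c2∈{2}] r4c2 has the single candidate 2 ⇒ r4c2=2.
Step 6. [r3c1∈{1}] nothing but 1 survives at r3c1, so r3c1=1.
Step 7. [r1c3∈{2}] r1c3 is down to just 2. So r1c3=2.
Step 8. [r1c4∈{4}] only 4 remains possible at r1c4. So r1c4=4.
Step 9. [r4c1∈{4}] r4c1 has the single candidate 4. So r4c1=4.
Step 10. [r2c3∈{3}] nothing but 3 survives at r2c3, so r2c3=3.

Answer: 3 1 2 4 / 2 4 3 1 / 1 3 4 2 / 4 2 1 3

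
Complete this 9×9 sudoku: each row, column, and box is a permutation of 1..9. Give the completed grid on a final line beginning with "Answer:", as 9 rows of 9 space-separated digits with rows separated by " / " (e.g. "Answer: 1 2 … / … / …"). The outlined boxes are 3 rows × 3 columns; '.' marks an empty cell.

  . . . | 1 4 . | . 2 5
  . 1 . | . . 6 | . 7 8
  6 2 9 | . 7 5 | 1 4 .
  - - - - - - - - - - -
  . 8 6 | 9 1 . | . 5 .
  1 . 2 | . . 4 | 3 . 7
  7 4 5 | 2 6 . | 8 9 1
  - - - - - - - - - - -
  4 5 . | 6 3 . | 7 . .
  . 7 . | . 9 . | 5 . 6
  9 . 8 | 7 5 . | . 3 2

Step 1. [r1c2∈{3}] only 3 remains possible at r1c2 ⇒ r1c2=3.
Step 2. [r3c4∈{3,8}] across row 3, 8 lands solely at r3c4 ⇒ r3c4=8.
Step 3. [r7c3∈{1}] r7c3 is down to just 1 ⇒ r7c3=1.
Step 4. [r8c8∈{1,8}] col 8 places 1 nowhere but r8c8 ⇒ r8c8=1.
Step 5. [r8c1∈{2,3}] 2 has one home in col 1: r8c1, so r8c1=2.
Step 6. [r6c6∈{3}] r6c6 is down to just 3 ⇒ r6c6=3.
Step 7. [r7c6∈{2,8}] across row 7, 2 lands solely at r7c6. So r7c6=2.
Step 8. [r4c9∈{4}] r4c9 is down to just 4 ⇒ r4c9=4.
Step 9. [r1c7∈{6,9}] across row 1, 6 lands solely at r1c7. So r1c7=6.
Step 10. [r8c4∈{4}] only 4 remains possible at r8c4. So r8c4=4.
Step 11. [r5c8∈{6}] nothing but 6 survives at r5c8, so r5c8=6.
Step 12. [r9c7∈{4}] r9c7 is down to just 4, so r9c7=4.
Step 13. [r2c4∈{3}] nothing but 3 survives at r2c4, so r2c4=3.
Step 14. [r9c2∈{6}] r9c2 is down to just 6. So r9c2=6.
Step 15. [r4c6∈{7}] r4c6 is down to just 7, so r4c6=7.
Step 16. [r2c7∈{9}] nothing but 9 survives at r2c7 ⇒ r2c7=9.
Step 17. [r4c7∈{2}] nothing but 2 survives at r4c7. So r4c7=2.
Step 18. [r1c3∈{7}] r1c3 is down to just 7 ⇒ r1c3=7.
Step 19. [r2c3∈{4}] nothing but 4 survives at r2c3. So r2c3=4.
Step 20. [r8c3∈{3}] r8c3 is down to just 3 ⇒ r8c3=3.
Step 21. [r1c6∈{9}] only 9 remains possible at r1c6 ⇒ r1c6=9.
Step 22. [r2c5∈{2}] r2c5 has the single candidate 2 ⇒ r2c5=2.
Step 23. [r7c8∈{8}] r7c8's peers cover all but 8. So r7c8=8.
Step 24. [r7c9∈{9}] r7c9 has the single candidate 9. So r7c9=9.
Step 25. [r5c5∈{8}] r5c5's peers cover all but 8. So r5c5=8.
Step 26. [r3c9∈{3}] r3c9 has the single candidate 3 ⇒ r3c9=3.
Step 27. [r5c2∈{9}] only 9 remains possible at r5c2, so r5c2=9.
Step 28. [r8c6∈{8}] nothing but 8 survives at r8c6, so r8c6=8.
Step 29. [r9c6∈{1}] r9c6 has the single candidate 1, so r9c6=1.
Step 30. [r5c4∈{5}] r5c4's peers cover all but 5, so r5c4=5.
Step 31. [r2c1∈{5}] r2c1's peers cover all but 5. So r2c1=5.
Step 32. [r4c1∈{3}] r4c1 has the single candidate 3, so r4c1=3.
Step 33. [r1c1∈{8}] r1c1 is down to just 8. So r1c1=8.

Answer: 8 3 7 1 4 9 6 2 5 / 5 1 4 3 2 6 9 7 8 / 6 2 9 8 7 5 1 4 3 / 3 8 6 9 1 7 2 5 4 / 1 9 2 5 8 4 3 6 7 / 7 4 5 2 6 3 8 9 1 / 4 5 1 6 3 2 7 8 9 / 2 7 3 4 9 8 5 1 6 / 9 6 8 7 5 1 4 3 2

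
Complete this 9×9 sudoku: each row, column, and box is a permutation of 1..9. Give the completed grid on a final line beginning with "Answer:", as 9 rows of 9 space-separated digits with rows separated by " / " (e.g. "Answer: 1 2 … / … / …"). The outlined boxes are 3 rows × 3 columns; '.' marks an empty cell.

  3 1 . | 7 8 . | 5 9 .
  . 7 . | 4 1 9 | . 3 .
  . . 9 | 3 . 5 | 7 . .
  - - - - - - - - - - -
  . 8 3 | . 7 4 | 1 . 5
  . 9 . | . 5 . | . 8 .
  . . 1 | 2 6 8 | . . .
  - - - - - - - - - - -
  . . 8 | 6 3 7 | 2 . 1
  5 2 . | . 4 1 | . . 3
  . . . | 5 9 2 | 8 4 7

Step 1. [r2c7∈{6}] r2c7's peers cover all but 6, so r2c7=6.
Step 2. [r9c3∈{6}] r9c3's peers cover all but 6, so r9c3=6.
Step 3. [r5c9∈{2,4,6}] col 9 places 6 nowhere but r5c9, so r5c9=6.
Step 4. [r3c5∈{2}] r3c5 has the single candidate 2 ⇒ r3c5=2.
Step 5. [r7c2∈{4}] r7c2 has the single candidate 4. So r7c2=4.
Step 6. [r6c7∈{3,4,9}] in row 6, 3 fits only at r6c7 ⇒ r6c7=3.
Step 7. [r5c7∈{4}] r5c7 is down to just 4. So r5c7=4.
Step 8. [r1c3∈{2,4}] r1c3 is the only open cell in col 3 admitting 4, so r1c3=4.
Step 9. [r4c1∈{2,6}] r4c1 is the only open cell in row 4 admitting 6. So r4c1=6.
Step 10. [r3c1∈{8}] only 8 remains possible at r3c1 ⇒ r3c1=8.
Step 11. [r2c1∈{2}] r2c1 is down to just 2, so r2c1=2.
Step 12. [r5c1∈{7}] r5c1 is down to just 7. So r5c1=7.
Step 13. [r4c8∈{2}] only 2 remains possible at r4c8 ⇒ r4c8=2.
Step 14. [r6c2∈{5}] only 5 remains possible at r6c2 ⇒ r6c2=5.
Step 15. [r5c3∈{2}] nothing but 2 survives at r5c3, so r5c3=2.
Step 16. [r6c8∈{7}] r6c8 is down to just 7. So r6c8=7.
Step 17. [r1c9∈{2}] r1c9 is down to just 2 ⇒ r1c9=2.
Step 18. [r8c4∈{8}] r8c4 has the single candidate 8, so r8c4=8.
Step 19. [r8c3∈{7}] r8c3's peers cover all but 7, so r8c3=7.
Step 20. [r8c7∈{9}] r8c7 is down to just 9. So r8c7=9.
Step 21. [r7c1∈{9}] r7c1 is down to just 9 ⇒ r7c1=9.
Step 22. [r2c3∈{5}] only 5 remains possible at r2c3. So r2c3=5.
Step 23. [r5c6∈{3}] nothing but 3 survives at r5c6. So r5c6=3.
Step 24. [r1c6∈{6}] r1c6 has the single candidate 6. So r1c6=6.
Step 25. [r2c9∈{8}] nothing but 8 survives at r2c9 ⇒ r2c9=8.
Step 26. [r3c2∈{6}] r3c2 has the single candidate 6 ⇒ r3c2=6.
Step 27. [r9c1∈{1}] r9c1 has the single candidate 1. So r9c1=1.
Step 28. [r9c2∈{3}] r9c2 is down to just 3, so r9c2=3.
Step 29. [r4c4∈{9}] r4c4's peers cover all but 9 ⇒ r4c4=9.
Step 30. [r5c4∈{1}] only 1 remains possible at r5c4 ⇒ r5c4=1.
Step 31. [r6c9∈{9}] r6c9 has the single candidate 9, so r6c9=9.
Step 32. [r8c8∈{6}] nothing but 6 survives at r8c8, so r8c8=6.
Step 33. [r3c9∈{4}] r3c9's peers cover all but 4, so r3c9=4.
Step 34. [r7c8∈{5}] nothing but 5 survives at r7c8 ⇒ r7c8=5.
Step 35. [r6c1∈{4}] r6c1's peers cover all but 4, so r6c1=4.
Step 36. [r3c8∈{1}] r3c8's peers cover all but 1 ⇒ r3c8=1.

Answer: 3 1 4 7 8 6 5 9 2 / 2 7 5 4 1 9 6 3 8 / 8 6 9 3 2 5 7 1 4 / 6 8 3 9 7 4 1 2 5 / 7 9 2 1 5 3 4 8 6 / 4 5 1 2 6 8 3 7 9 / 9 4 8 6 3 7 2 5 1 / 5 2 7 8 4 1 9 6 3 / 1 3 6 5 9 2 8 4 7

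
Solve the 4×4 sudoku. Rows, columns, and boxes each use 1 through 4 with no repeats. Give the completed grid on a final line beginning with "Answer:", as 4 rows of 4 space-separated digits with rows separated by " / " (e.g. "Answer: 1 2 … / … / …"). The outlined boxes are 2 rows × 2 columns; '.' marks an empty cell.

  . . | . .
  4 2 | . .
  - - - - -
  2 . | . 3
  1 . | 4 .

Step 1. [r1c2∈{1,3}] 1 has one home in col 2: r1c2. So r1c2=1.
Step 2. [r2c3∈{1,3}] r2c3 is the only open cell in row 2 admitting 3. So r2c3=3.
Step 3. [r1c3∈{2}] r1c3's peers cover all but 2, so r1c3=2.
Step 4. [r1c1∈{3}] only 3 remains possible at r1c1, so r1c1=3.
Step 5. [r3c3∈{1}] nothing but 1 survives at r3c3 ⇒ r3c3=1.
Step 6. [r1c4∈{4}] r1c4 is down to just 4 ⇒ r1c4=4.
Step 7. [r2c4∈{1}] nothing but 1 survives at r2c4 ⇒ r2c4=1.
Step 8. [r3c2∈{4}] only 4 remains possible at r3c2. So r3c2=4.
Step 9. [r4c2∈{3}] only 3 remains possible at r4c2, so r4c2=3.
Step 10. [r4c4∈{2}] r4c4 has the single candidate 2, so r4c4=2.

Answer: 3 1 2 4 / 4 2 3 1 / 2 4 1 3 / 1 3 4 2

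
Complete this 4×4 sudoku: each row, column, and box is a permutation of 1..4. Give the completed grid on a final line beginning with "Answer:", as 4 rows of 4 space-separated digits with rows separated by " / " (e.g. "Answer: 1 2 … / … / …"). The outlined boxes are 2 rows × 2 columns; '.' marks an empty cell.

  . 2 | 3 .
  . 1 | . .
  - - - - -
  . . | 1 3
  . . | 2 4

Step 1. [r2c1∈{3,4}] across row 2, 3 lands solely at r2c1. So r2c1=3.
Step 2. [r3c2∈{4}] nothing but 4 survives at r3c2, so r3c2=4.
Step 3. [r4c2∈{3}] r4c2 is down to just 3 ⇒ r4c2=3.
Step 4. [r1c1∈{4}] only 4 remains possible at r1c1. So r1c1=4.
Step 5. [r2c3∈{4}] only 4 remains possible at r2c3, so r2c3=4.
Step 6. [r2c4∈{2}] only 2 remains possible at r2c4, so r2c4=2.
Step 7. [r3c1∈{2}] r3c1's peers cover all but 2. So r3c1=2.
Step 8. [r4c1∈{1}] nothing but 1 survives at r4c1, so r4c1=1.
Step 9. [r1c4∈{1}] only 1 remains possible at r1c4 ⇒ r1c4=1.

Answer: 4 2 3 1 / 3 1 4 2 / 2 4 1 3 / 1 3 2 4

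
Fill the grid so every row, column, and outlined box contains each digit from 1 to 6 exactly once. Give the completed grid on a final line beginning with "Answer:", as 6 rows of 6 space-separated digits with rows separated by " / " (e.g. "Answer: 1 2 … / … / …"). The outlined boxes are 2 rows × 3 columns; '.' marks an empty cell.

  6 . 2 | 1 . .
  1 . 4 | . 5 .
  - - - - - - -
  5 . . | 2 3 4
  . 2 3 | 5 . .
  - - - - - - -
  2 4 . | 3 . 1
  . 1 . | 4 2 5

Step 1. [r4c6∈{6}] r4c6 is down to just 6 ⇒ r4c6=6.
Step 2. [r6c3∈{6}] r6c3 has the single candidate 6. So r6c3=6.
Step 3. [r2c2∈{3}] r2c2's peers cover all but 3, so r2c2=3.
Step 4. [r6c1∈{3}] r6c1 is down to just 3 ⇒ r6c1=3.
Step 5. [r1c6∈{3}] r1c6 is down to just 3 ⇒ r1c6=3.
Step 6. [r5c5∈{6}] r5c5's peers cover all but 6, so r5c5=6.
Step 7. [r4c1∈{4}] r4c1's peers cover all but 4, so r4c1=4.
Step 8. [r2c4∈{6}] r2c4 has the single candidate 6. So r2c4=6.
Step 9. [r4c5∈{1}] nothing but 1 survives at r4c5. So r4c5=1.
Step 10. [r1c2∈{5}] nothing but 5 survives at r1c2. So r1c2=5.
Step 11. [r5c3∈{5}] r5c3 has the single candidate 5. So r5c3=5.
Step 12. [r1c5∈{4}] only 4 remains possible at r1c5. So r1c5=4.
Step 13. [r3c3∈{1}] only 1 remains possible at r3c3 ⇒ r3c3=1.
Step 14. [r2c6∈{2}] r2c6's peers cover all but 2 ⇒ r2c6=2.
Step 15. [r3c2∈{6}] r3c2 is down to just 6 ⇒ r3c2=6.

Answer: 6 5 2 1 4 3 / 1 3 4 6 5 2 / 5 6 1 2 3 4 / 4 2 3 5 1 6 / 2 4 5 3 6 1 / 3 1 6 4 2 5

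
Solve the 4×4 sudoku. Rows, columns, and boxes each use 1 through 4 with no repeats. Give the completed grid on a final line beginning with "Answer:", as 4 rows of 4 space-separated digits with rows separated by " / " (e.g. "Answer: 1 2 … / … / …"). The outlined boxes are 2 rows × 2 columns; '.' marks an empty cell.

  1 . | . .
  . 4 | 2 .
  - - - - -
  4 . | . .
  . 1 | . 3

Step 1. [r1c2∈{2,3}] r1c2 is the only open cell in row 1 admitting 2, so r1c2=2.
Step 2. [r1c3∈{3,4}] in row 1, 3 fits only at r1c3. So r1c3=3.
Step 3. [r3c4∈{1,2}] in row 3, 2 fits only at r3c4, so r3c4=2.
Step 4. [r3c3∈{1}] only 1 remains possible at r3c3. So r3c3=1.
Step 5. [r2c4∈{1}] nothing but 1 survives at r2c4 ⇒ r2c4=1.
Step 6. [r3c2∈{3}] r3c2's peers cover all but 3, so r3c2=3.
Step 7. [r4c1∈{2}] nothing but 2 survives at r4c1, so r4c1=2.
Step 8. [r1c4∈{4}] r1c4 is down to just 4, so r1c4=4.
Step 9. [r4c3∈{4}] r4c3's peers cover all but 4. So r4c3=4.
Step 10. [r2c1∈{3}] r2c1 has the single candidate 3. So r2c1=3.

Answer: 1 2 3 4 / 3 4 2 1 / 4 3 1 2 / 2 1 4 3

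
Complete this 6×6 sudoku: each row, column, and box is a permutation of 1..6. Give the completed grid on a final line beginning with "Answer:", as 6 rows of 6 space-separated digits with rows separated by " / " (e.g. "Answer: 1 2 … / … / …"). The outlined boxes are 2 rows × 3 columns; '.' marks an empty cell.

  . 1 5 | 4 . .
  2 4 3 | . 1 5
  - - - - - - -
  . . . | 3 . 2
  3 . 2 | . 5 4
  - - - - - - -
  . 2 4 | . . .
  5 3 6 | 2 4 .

Step 1. [r3c5∈{6}] r3c5's peers cover all but 6 ⇒ r3c5=6.
Step 2. [r5c1∈{1}] nothing but 1 survives at r5c1 ⇒ r5c1=1.
Step 3. [r2c4∈{6}] nothing but 6 survives at r2c4. So r2c4=6.
Step 4. [r1c6∈{3}] r1c6's peers cover all but 3. So r1c6=3.
Step 5. [r5c4∈{5}] r5c4 is down to just 5 ⇒ r5c4=5.
Step 6. [r3c3∈{1}] r3c3 has the single candidate 1 ⇒ r3c3=1.
Step 7. [r5c6∈{6}] r5c6's peers cover all but 6. So r5c6=6.
Step 8. [r3c1∈{4}] r3c1 has the single candidate 4. So r3c1=4.
Step 9. [r6c6∈{1}] r6c6 is down to just 1, so r6c6=1.
Step 10. [r1c5∈{2}] r1c5's peers cover all but 2, so r1c5=2.
Step 11. [r1c1∈{6}] r1c1 has the single candidate 6. So r1c1=6.
Step 12. [r3c2∈{5}] r3c2 has the single candidate 5 ⇒ r3c2=5.
Step 13. [r5c5∈{3}] r5c5 has the single candidate 3. So r5c5=3.
Step 14. [r4c2∈{6}] only 6 remains possible at r4c2. So r4c2=6.
Step 15. [r4c4∈{1}] only 1 remains possible at r4c4, so r4c4=1.

Answer: 6 1 5 4 2 3 / 2 4 3 6 1 5 / 4 5 1 3 6 2 / 3 6 2 1 5 4 / 1 2 4 5 3 6 / 5 3 6 2 4 1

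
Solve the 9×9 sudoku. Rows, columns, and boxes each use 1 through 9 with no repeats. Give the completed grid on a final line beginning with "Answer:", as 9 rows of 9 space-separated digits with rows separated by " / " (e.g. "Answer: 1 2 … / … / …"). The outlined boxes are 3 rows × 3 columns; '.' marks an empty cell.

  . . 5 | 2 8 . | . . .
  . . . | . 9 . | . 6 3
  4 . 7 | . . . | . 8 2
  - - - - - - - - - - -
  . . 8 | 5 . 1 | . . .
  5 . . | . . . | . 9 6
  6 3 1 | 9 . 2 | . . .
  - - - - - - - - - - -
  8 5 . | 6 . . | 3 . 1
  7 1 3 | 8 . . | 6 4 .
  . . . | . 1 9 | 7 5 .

Step 1. [r5c7∈{1,2,4,8}] 1 has one home in row 5: r5c7, so r5c7=1.
Step 2. [r6c8∈{7}] r6c8's peers cover all but 7 ⇒ r6c8=7.
Step 3. [r6c5∈{4}] r6c5 is down to just 4, so r6c5=4.
Step 4. [r2c3∈{2}] r2c3 is down to just 2, so r2c3=2.
Step 5. [r5c2∈{2,4,7}] 2 has one home in row 5: r5c2, so r5c2=2.
Step 6. [r1c1∈{1,3,9}] col 1 places 3 nowhere but r1c1, so r1c1=3.
Step 7. [r4c5∈{3,6,7}] row 4 places 6 nowhere but r4c5, so r4c5=6.
Step 8. [r4c9∈{4}] r4c9's peers cover all but 4. So r4c9=4.
Step 9. [r9c2∈{4,6}] r9c2 is the only open cell in col 2 admitting 4 ⇒ r9c2=4.
Step 10. [r2c4∈{1,4,7}] r2c4 is the only open cell in col 4 admitting 4 ⇒ r2c4=4.
Step 11. [r2c6∈{5,7}] 7 has one home in row 2: r2c6. So r2c6=7.
Step 12. [r6c9∈{5,8}] r6c9 is the only open cell in col 9 admitting 5. So r6c9=5.
Step 13. [r7c5∈{2,7}] in row 7, 7 fits only at r7c5. So r7c5=7.
Step 14. [r5c5∈{3}] nothing but 3 survives at r5c5. So r5c5=3.
Step 15. [r3c5∈{5}] r3c5's peers cover all but 5 ⇒ r3c5=5.
Step 16. [r3c7∈{9}] nothing but 9 survives at r3c7. So r3c7=9.
Step 17. [r1c2∈{6,9}] across row 1, 9 lands solely at r1c2 ⇒ r1c2=9.
Step 18. [r3c6∈{3,6}] in col 6, 3 fits only at r3c6 ⇒ r3c6=3.
Step 19. [r4c8∈{2,3}] row 4 places 3 nowhere but r4c8 ⇒ r4c8=3.
Step 20. [r3c4∈{1}] only 1 remains possible at r3c4. So r3c4=1.
Step 21. [r7c6∈{4}] r7c6's peers cover all but 4 ⇒ r7c6=4.
Step 22. [r3c2∈{6}] r3c2's peers cover all but 6. So r3c2=6.
Step 23. [r8c6∈{5}] r8c6 has the single candidate 5, so r8c6=5.
Step 24. [r1c6∈{6}] r1c6 is down to just 6, so r1c6=6.
Step 25. [r2c2∈{8}] r2c2 is down to just 8. So r2c2=8.
Step 26. [r5c6∈{8}] r5c6 has the single candidate 8, so r5c6=8.
Step 27. [r5c4∈{7}] r5c4 is down to just 7. So r5c4=7.
Step 28. [r9c4∈{3}] only 3 remains possible at r9c4, so r9c4=3.
Step 29. [r4c2∈{7}] r4c2 has the single candidate 7 ⇒ r4c2=7.
Step 30. [r8c5∈{2}] r8c5 is down to just 2 ⇒ r8c5=2.
Step 31. [r2c7∈{5}] nothing but 5 survives at r2c7, so r2c7=5.
Step 32. [r1c8∈{1}] r1c8's peers cover all but 1 ⇒ r1c8=1.
Step 33. [r7c8∈{2}] r7c8's peers cover all but 2 ⇒ r7c8=2.
Step 34. [r2c1∈{1}] r2c1 is down to just 1 ⇒ r2c1=1.
Step 35. [r9c3∈{6}] r9c3 has the single candidate 6. So r9c3=6.
Step 36. [r1c7∈{4}] r1c7's peers cover all but 4. So r1c7=4.
Step 37. [r5c3∈{4}] only 4 remains possible at r5c3 ⇒ r5c3=4.
Step 38. [r1c9∈{7}] r1c9 is down to just 7 ⇒ r1c9=7.
Step 39. [r8c9∈{9}] r8c9 is down to just 9. So r8c9=9.
Step 40. [r9c1∈{2}] r9c1's peers cover all but 2, so r9c1=2.
Step 41. [r7c3∈{9}] only 9 remains possible at r7c3. So r7c3=9.
Step 42. [r4c1∈{9}] r4c1 is down to just 9, so r4c1=9.
Step 43. [r4c7∈{2}] only 2 remains possible at r4c7, so r4c7=2.
Step 44. [r6c7∈{8}] only 8 remains possible at r6c7 ⇒ r6c7=8.
Step 45. [r9c9∈{8}] nothing but 8 survives at r9c9. So r9c9=8.

Answer: 3 9 5 2 8 6 4 1 7 / 1 8 2 4 9 7 5 6 3 / 4 6 7 1 5 3 9 8 2 / 9 7 8 5 6 1 2 3 4 / 5 2 4 7 3 8 1 9 6 / 6 3 1 9 4 2 8 7 5 / 8 5 9 6 7 4 3 2 1 / 7 1 3 8 2 5 6 4 9 / 2 4 6 3 1 9 7 5 8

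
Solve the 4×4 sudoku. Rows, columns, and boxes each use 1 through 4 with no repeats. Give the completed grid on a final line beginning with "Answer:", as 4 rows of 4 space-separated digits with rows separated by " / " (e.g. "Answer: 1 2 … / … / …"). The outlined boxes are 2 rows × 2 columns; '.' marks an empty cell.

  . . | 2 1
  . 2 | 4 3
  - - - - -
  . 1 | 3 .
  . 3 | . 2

Step 1. [r4c1∈{4}] nothing but 4 survives at r4c1 ⇒ r4c1=4.
Step 2. [r1c2∈{4}] r1c2 is down to just 4 ⇒ r1c2=4.
Step 3. [r4c3∈{1}] nothing but 1 survives at r4c3 ⇒ r4c3=1.
Step 4. [r2c1∈{1}] nothing but 1 survives at r2c1. So r2c1=1.
Step 5. [r3c1∈{2}] r3c1's peers cover all but 2, so r3c1=2.
Step 6. [r1c1∈{3}] only 3 remains possible at r1c1, so r1c1=3.
Step 7. [r3c4∈{4}] only 4 remains possible at r3c4 ⇒ r3c4=4.

Answer: 3 4 2 1 / 1 2 4 3 / 2 1 3 4 / 4 3 1 2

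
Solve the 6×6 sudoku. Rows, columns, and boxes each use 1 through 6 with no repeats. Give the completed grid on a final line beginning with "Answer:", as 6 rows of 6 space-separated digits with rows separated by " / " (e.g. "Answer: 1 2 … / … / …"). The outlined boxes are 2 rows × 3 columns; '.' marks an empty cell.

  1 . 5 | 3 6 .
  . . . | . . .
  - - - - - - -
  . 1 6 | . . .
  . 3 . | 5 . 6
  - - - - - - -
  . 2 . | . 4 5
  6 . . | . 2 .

Step 1. [r1c2∈{4}] r1c2 has the single candidate 4 ⇒ r1c2=4.
Step 2. [r6c4∈{1}] r6c4 has the single candidate 1, so r6c4=1.
Step 3. [r2c6∈{1,2,4}] across col 6, 1 lands solely at r2c6, so r2c6=1.
Step 4. [r3c6∈{2,3,4}] across col 6, 4 lands solely at r3c6, so r3c6=4.
Step 5. [r5c1∈{3}] nothing but 3 survives at r5c1. So r5c1=3.
Step 6. [r2c1∈{2}] r2c1's peers cover all but 2 ⇒ r2c1=2.
Step 7. [r6c3∈{4}] nothing but 4 survives at r6c3 ⇒ r6c3=4.
Step 8. [r3c1∈{5}] only 5 remains possible at r3c1, so r3c1=5.
Step 9. [r6c2∈{5}] only 5 remains possible at r6c2, so r6c2=5.
Step 10. [r3c5∈{3}] nothing but 3 survives at r3c5 ⇒ r3c5=3.
Step 11. [r2c5∈{5}] nothing but 5 survives at r2c5 ⇒ r2c5=5.
Step 12. [r2c3∈{3}] nothing but 3 survives at r2c3, so r2c3=3.
Step 13. [r4c3∈{2}] r4c3 has the single candidate 2, so r4c3=2.
Step 14. [r4c1∈{4}] only 4 remains possible at r4c1. So r4c1=4.
Step 15. [r5c3∈{1}] only 1 remains possible at r5c3 ⇒ r5c3=1.
Step 16. [r3c4∈{2}] only 2 remains possible at r3c4, so r3c4=2.
Step 17. [r4c5∈{1}] only 1 remains possible at r4c5. So r4c5=1.
Step 18. [r2c4∈{4}] r2c4's peers cover all but 4 ⇒ r2c4=4.
Step 19. [r1c6∈{2}] nothing but 2 survives at r1c6. So r1c6=2.
Step 20. [r6c6∈{3}] only 3 remains possible at r6c6 ⇒ r6c6=3.
Step 21. [r5c4∈{6}] r5c4 is down to just 6, so r5c4=6.
Step 22. [r2c2∈{6}] nothing but 6 survives at r2c2, so r2c2=6.

Answer: 1 4 5 3 6 2 / 2 6 3 4 5 1 / 5 1 6 2 3 4 / 4 3 2 5 1 6 / 3 2 1 6 4 5 / 6 5 4 1 2 3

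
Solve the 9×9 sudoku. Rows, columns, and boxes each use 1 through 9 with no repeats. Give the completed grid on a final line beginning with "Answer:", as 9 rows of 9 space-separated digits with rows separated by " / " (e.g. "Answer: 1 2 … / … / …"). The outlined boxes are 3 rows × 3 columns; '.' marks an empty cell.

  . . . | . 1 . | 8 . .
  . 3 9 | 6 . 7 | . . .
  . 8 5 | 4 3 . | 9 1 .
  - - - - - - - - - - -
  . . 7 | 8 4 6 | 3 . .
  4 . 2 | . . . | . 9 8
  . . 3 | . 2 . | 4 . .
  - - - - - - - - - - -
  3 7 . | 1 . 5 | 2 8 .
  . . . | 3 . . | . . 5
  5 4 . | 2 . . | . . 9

Step 1. [r7c3∈{6}] nothing but 6 survives at r7c3. So r7c3=6.
Step 2. [r1c9∈{2,3,4,6,7}] across col 9, 3 lands solely at r1c9 ⇒ r1c9=3.
Step 3. [r2c1∈{1,2}] in row 2, 1 fits only at r2c1, so r2c1=1.
Step 4. [r2c7∈{5}] r2c7 has the single candidate 5 ⇒ r2c7=5.
Step 5. [r4c1∈{9}] r4c1 is down to just 9, so r4c1=9.
Step 6. [r9c6∈{8}] nothing but 8 survives at r9c6 ⇒ r9c6=8.
Step 7. [r8c2∈{1,2,9}] in col 2, 9 fits only at r8c2 ⇒ r8c2=9.
Step 8. [r1c2∈{2,6}] across col 2, 2 lands solely at r1c2 ⇒ r1c2=2.
Step 9. [r5c5∈{5,7}] col 5 places 5 nowhere but r5c5, so r5c5=5.
Step 10. [r9c3∈{1}] r9c3's peers cover all but 1. So r9c3=1.
Step 11. [r8c7∈{1,6,7}] row 8 places 1 nowhere but r8c7. So r8c7=1.
Step 12. [r9c8∈{3,6,7}] 3 has one home in row 9: r9c8, so r9c8=3.
Step 13. [r7c9∈{4}] nothing but 4 survives at r7c9 ⇒ r7c9=4.
Step 14. [r2c9∈{2}] r2c9's peers cover all but 2. So r2c9=2.
Step 15. [r1c6∈{9}] nothing but 9 survives at r1c6 ⇒ r1c6=9.
Step 16. [r6c6∈{1}] r6c6 is down to just 1. So r6c6=1.
Step 17. [r5c2∈{1,6}] r5c2 is the only open cell in row 5 admitting 1 ⇒ r5c2=1.
Step 18. [r6c2∈{5,6}] r6c2 is the only open cell in col 2 admitting 6. So r6c2=6.
Step 19. [r6c9∈{7}] nothing but 7 survives at r6c9, so r6c9=7.
Step 20. [r1c8∈{4,6,7}] r1c8 is the only open cell in box 3 admitting 7. So r1c8=7.
Step 21. [r8c8∈{6}] r8c8's peers cover all but 6. So r8c8=6.
Step 22. [r4c2∈{5}] r4c2 has the single candidate 5. So r4c2=5.
Step 23. [r8c3∈{8}] r8c3 has the single candidate 8 ⇒ r8c3=8.
Step 24. [r3c1∈{6,7}] across row 3, 7 lands solely at r3c1 ⇒ r3c1=7.
Step 25. [r9c5∈{6,7}] in row 9, 6 fits only at r9c5 ⇒ r9c5=6.
Step 26. [r1c4∈{5}] r1c4's peers cover all but 5, so r1c4=5.
Step 27. [r8c1∈{2}] r8c1 is down to just 2. So r8c1=2.
Step 28. [r6c8∈{5}] r6c8 is down to just 5 ⇒ r6c8=5.
Step 29. [r1c3∈{4}] only 4 remains possible at r1c3, so r1c3=4.
Step 30. [r8c5∈{7}] r8c5 has the single candidate 7, so r8c5=7.
Step 31. [r8c6∈{4}] nothing but 4 survives at r8c6, so r8c6=4.
Step 32. [r4c8∈{2}] r4c8 is down to just 2. So r4c8=2.
Step 33. [r6c1∈{8}] nothing but 8 survives at r6c1 ⇒ r6c1=8.
Step 34. [r9c7∈{7}] only 7 remains possible at r9c7. So r9c7=7.
Step 35. [r5c7∈{6}] nothing but 6 survives at r5c7. So r5c7=6.
Step 36. [r1c1∈{6}] nothing but 6 survives at r1c1 ⇒ r1c1=6.
Step 37. [r2c5∈{8}] only 8 remains possible at r2c5, so r2c5=8.
Step 38. [r6c4∈{9}] r6c4 is down to just 9 ⇒ r6c4=9.
Step 39. [r7c5∈{9}] r7c5's peers cover all but 9, so r7c5=9.
Step 40. [r2c8∈{4}] r2c8 has the single candidate 4, so r2c8=4.
Step 41. [r5c4∈{7}] only 7 remains possible at r5c4, so r5c4=7.
Step 42. [r3c6∈{2}] only 2 remains possible at r3c6, so r3c6=2.
Step 43. [r3c9∈{6}] r3c9 is down to just 6 ⇒ r3c9=6.
Step 44. [r5c6∈{3}] r5c6 is down to just 3 ⇒ r5c6=3.
Step 45. [r4c9∈{1}] only 1 remains possible at r4c9 ⇒ r4c9=1.

Answer: 6 2 4 5 1 9 8 7 3 / 1 3 9 6 8 7 5 4 2 / 7 8 5 4 3 2 9 1 6 / 9 5 7 8 4 6 3 2 1 / 4 1 2 7 5 3 6 9 8 / 8 6 3 9 2 1 4 5 7 / 3 7 6 1 9 5 2 8 4 / 2 9 8 3 7 4 1 6 5 / 5 4 1 2 6 8 7 3 9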